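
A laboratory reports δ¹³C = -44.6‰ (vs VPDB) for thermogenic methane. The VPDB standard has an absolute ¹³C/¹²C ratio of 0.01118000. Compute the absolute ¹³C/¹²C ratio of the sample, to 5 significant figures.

0.010681

R_sample = R_standard × (δ¹³C/1000 + 1)
R_sample = 0.01118000 × (-44.6/1000 + 1) = 0.01118000 × 0.955400
R_sample = 0.0106814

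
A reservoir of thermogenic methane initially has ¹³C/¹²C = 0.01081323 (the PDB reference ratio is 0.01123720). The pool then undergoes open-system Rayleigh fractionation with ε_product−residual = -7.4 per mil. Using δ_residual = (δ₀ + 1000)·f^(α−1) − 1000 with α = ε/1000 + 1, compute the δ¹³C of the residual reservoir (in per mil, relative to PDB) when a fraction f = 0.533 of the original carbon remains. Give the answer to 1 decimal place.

δ₀ = (0.01081323/0.01123720 − 1)×1000 = (0.962271 − 1)×1000 = -37.729 per mil
α − 1 = ε/1000 = -0.0074
f^(α−1) = 0.533^(-0.0074) = 1.004667
δ_res = (-37.729 + 1000) × 1.004667 − 1000 = 966.762 − 1000 = -33.24 per mil

-33.2 per mil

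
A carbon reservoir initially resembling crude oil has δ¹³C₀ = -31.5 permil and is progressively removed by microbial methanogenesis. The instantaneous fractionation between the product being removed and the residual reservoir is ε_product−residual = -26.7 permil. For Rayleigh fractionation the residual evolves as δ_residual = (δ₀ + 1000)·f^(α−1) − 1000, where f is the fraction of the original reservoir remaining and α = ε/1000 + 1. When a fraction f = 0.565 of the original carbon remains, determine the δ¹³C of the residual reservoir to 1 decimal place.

-16.6 permil

Rayleigh residual: δ_res = (δ₀ + 1000)·f^(α−1) − 1000
α = ε/1000 + 1 = 0.97330, so α − 1 = -0.02670
f^(α−1) = 0.565^(-0.02670) = 1.015361
δ_res = (-31.5 + 1000) × 1.015361 − 1000 = 983.377 − 1000 = -16.62 permil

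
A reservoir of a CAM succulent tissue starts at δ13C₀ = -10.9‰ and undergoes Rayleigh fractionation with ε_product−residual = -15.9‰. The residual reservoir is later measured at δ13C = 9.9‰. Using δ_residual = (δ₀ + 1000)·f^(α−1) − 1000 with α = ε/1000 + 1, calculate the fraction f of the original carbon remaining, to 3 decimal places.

0.270

α − 1 = ε/1000 = -0.0159
(δ_res + 1000)/(δ₀ + 1000) = (9.9 + 1000)/(-10.9 + 1000) = 1009.9/989.1 = 1.021029
f = 1.021029^(1/-0.0159) = exp(ln(1.021029)/-0.0159) = exp(0.02081/-0.0159)
f = exp(-1.3089) = 0.2701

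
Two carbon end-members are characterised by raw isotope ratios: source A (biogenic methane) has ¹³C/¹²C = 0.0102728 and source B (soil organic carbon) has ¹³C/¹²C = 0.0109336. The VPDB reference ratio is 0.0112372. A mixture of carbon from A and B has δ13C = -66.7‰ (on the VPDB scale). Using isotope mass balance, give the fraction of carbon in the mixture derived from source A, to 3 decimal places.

0.675

δ_A = (0.0102728/0.0112372 − 1)×1000 = (0.914178 − 1)×1000 = -85.822‰
δ_B = (0.0109336/0.0112372 − 1)×1000 = (0.972983 − 1)×1000 = -27.017‰
f_A = (δ_mix − δ_B)/(δ_A − δ_B) = (-66.7 − (-27.017))/(-85.822 − (-27.017))
f_A = -39.683 / -58.805 = 0.6748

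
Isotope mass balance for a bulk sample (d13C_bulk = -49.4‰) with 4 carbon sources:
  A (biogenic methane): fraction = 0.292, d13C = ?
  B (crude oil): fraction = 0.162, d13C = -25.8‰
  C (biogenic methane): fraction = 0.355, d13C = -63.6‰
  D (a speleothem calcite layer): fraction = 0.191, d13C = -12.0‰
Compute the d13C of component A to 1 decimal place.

Isotope mass balance: δ_bulk = Σ fᵢ·δᵢ.
-49.4 = 0.292×δ_A + 0.162×(-25.8) + 0.355×(-63.6) + 0.191×(-12.0)
0.292·δ_A = -49.4 − (-29.050) = -20.350
δ_A = -20.350 / 0.292 = -69.69‰

-69.7‰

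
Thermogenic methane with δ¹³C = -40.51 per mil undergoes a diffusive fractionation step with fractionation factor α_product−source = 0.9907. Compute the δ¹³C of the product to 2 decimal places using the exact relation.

δ_product = (δ_source + 1000)·α − 1000
δ_product = (-40.51 + 1000) × 0.9907 − 1000
δ_product = 950.567 − 1000 = -49.433 per mil

-49.43 per mil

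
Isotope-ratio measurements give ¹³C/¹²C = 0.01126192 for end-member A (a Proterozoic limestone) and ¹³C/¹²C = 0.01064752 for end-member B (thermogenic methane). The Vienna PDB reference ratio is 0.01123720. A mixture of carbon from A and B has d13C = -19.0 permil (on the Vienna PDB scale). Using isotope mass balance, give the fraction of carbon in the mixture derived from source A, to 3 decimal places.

δ_A = (0.01126192/0.01123720 − 1)×1000 = (1.002200 − 1)×1000 = 2.200 permil
δ_B = (0.01064752/0.01123720 − 1)×1000 = (0.947524 − 1)×1000 = -52.476 permil
f_A = (δ_mix − δ_B)/(δ_A − δ_B) = (-19.0 − (-52.476))/(2.200 − (-52.476))
f_A = 33.476 / 54.676 = 0.6123

0.612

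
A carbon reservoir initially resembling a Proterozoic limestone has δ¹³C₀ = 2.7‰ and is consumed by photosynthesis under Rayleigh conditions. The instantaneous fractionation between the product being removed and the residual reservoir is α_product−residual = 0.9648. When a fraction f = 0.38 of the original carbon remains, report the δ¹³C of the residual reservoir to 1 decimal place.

37.4‰

Rayleigh residual: δ_res = (δ₀ + 1000)·f^(α−1) − 1000
α − 1 = -0.03520
f^(α−1) = 0.38^(-0.03520) = 1.034646
δ_res = (2.7 + 1000) × 1.034646 − 1000 = 1037.439 − 1000 = 37.44‰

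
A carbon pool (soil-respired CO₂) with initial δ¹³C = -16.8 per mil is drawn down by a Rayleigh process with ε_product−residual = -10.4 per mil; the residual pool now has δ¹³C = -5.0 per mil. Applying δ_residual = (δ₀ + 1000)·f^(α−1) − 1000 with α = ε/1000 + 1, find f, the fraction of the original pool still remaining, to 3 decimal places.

α − 1 = ε/1000 = -0.0104
(δ_res + 1000)/(δ₀ + 1000) = (-5.0 + 1000)/(-16.8 + 1000) = 995.0/983.2 = 1.012002
f = 1.012002^(1/-0.0104) = exp(ln(1.012002)/-0.0104) = exp(0.01193/-0.0104)
f = exp(-1.1471) = 0.3175

0.318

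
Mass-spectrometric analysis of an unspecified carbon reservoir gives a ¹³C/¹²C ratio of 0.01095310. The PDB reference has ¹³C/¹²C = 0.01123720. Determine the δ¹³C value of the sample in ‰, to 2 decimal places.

δ¹³C = (R_sample / R_standard − 1) × 1000
R_sample / R_standard = 0.01095310 / 0.01123720 = 0.974718
δ¹³C = (0.974718 − 1) × 1000 = -25.282‰

-25.28‰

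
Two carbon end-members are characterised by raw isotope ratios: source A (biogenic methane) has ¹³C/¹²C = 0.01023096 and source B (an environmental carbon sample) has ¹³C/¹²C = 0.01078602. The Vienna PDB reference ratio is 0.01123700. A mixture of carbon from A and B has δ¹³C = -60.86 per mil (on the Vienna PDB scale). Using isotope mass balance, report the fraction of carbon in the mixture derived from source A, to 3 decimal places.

0.420

δ_A = (0.01023096/0.01123700 − 1)×1000 = (0.910471 − 1)×1000 = -89.529 per mil
δ_B = (0.01078602/0.01123700 − 1)×1000 = (0.959867 − 1)×1000 = -40.133 per mil
f_A = (δ_mix − δ_B)/(δ_A − δ_B) = (-60.86 − (-40.133))/(-89.529 − (-40.133))
f_A = -20.727 / -49.396 = 0.4196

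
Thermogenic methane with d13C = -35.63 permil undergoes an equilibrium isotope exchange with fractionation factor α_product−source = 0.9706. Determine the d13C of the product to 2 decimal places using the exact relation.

-63.98 permil

δ_product = (δ_source + 1000)·α − 1000
δ_product = (-35.63 + 1000) × 0.9706 − 1000
δ_product = 936.018 − 1000 = -63.982 permil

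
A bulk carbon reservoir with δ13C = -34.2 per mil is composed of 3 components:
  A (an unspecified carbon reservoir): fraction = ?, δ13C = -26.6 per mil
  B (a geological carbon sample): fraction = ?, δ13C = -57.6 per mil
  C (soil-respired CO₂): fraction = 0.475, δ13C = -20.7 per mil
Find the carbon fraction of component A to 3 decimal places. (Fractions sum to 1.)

Let f_A and f_B be the unknown fractions; fractions sum to 1 so f_A + f_B = 0.525.
Mass balance: Σ fᵢ·δᵢ = δ_bulk ⇒ f_A·(-26.6) + f_B·(-57.6) = -34.2 − (-9.832) = -24.368
Substitute f_B = 0.525 − f_A:
f_A·(-26.6 − -57.6) = -24.368 − 0.525×(-57.6) = 5.872
f_A = 5.872 / 31.0 = 0.1894

0.189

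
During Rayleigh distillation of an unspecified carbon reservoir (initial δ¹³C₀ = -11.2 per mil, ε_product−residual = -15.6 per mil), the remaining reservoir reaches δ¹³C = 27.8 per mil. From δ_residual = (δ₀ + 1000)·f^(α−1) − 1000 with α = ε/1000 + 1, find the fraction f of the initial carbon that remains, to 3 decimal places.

0.084

α − 1 = ε/1000 = -0.0156
(δ_res + 1000)/(δ₀ + 1000) = (27.8 + 1000)/(-11.2 + 1000) = 1027.8/988.8 = 1.039442
f = 1.039442^(1/-0.0156) = exp(ln(1.039442)/-0.0156) = exp(0.03868/-0.0156)
f = exp(-2.4797) = 0.0838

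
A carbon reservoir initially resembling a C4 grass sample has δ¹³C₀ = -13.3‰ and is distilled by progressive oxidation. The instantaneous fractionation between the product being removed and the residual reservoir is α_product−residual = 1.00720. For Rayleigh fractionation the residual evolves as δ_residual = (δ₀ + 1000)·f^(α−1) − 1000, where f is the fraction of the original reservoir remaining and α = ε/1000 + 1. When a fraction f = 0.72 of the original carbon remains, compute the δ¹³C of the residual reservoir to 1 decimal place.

Rayleigh residual: δ_res = (δ₀ + 1000)·f^(α−1) − 1000
α − 1 = 0.00720
f^(α−1) = 0.72^(0.00720) = 0.997638
δ_res = (-13.3 + 1000) × 0.997638 − 1000 = 984.369 − 1000 = -15.63‰

-15.6‰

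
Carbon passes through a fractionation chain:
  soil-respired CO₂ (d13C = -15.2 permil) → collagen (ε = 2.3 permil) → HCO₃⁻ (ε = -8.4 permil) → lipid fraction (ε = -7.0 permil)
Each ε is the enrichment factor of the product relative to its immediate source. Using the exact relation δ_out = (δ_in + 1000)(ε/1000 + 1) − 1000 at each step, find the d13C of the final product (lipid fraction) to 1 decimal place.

-28.1 permil

step 1: δ = (-15.20 + 1000)·(2.3/1000 + 1) − 1000 = -12.93 permil
step 2: δ = (-12.93 + 1000)·(-8.4/1000 + 1) − 1000 = -21.23 permil
step 3: δ = (-21.23 + 1000)·(-7.0/1000 + 1) − 1000 = -28.08 permil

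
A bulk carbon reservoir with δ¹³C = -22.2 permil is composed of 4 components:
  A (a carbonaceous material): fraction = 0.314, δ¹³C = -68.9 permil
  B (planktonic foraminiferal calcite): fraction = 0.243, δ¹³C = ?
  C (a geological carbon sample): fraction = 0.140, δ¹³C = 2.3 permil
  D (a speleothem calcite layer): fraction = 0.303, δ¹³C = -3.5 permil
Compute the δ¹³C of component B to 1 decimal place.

0.7 permil

Isotope mass balance: δ_bulk = Σ fᵢ·δᵢ.
-22.2 = 0.314×(-68.9) + 0.243×δ_B + 0.140×(2.3) + 0.303×(-3.5)
0.243·δ_B = -22.2 − (-22.373) = 0.173
δ_B = 0.173 / 0.243 = 0.71 permil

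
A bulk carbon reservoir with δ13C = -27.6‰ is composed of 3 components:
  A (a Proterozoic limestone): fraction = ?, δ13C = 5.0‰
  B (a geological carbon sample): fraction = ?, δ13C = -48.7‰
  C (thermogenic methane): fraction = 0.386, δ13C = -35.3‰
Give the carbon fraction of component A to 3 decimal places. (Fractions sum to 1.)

0.297

Let f_A and f_B be the unknown fractions; fractions sum to 1 so f_A + f_B = 0.614.
Mass balance: Σ fᵢ·δᵢ = δ_bulk ⇒ f_A·(5.0) + f_B·(-48.7) = -27.6 − (-13.626) = -13.974
Substitute f_B = 0.614 − f_A:
f_A·(5.0 − -48.7) = -13.974 − 0.614×(-48.7) = 15.928
f_A = 15.928 / 53.7 = 0.2966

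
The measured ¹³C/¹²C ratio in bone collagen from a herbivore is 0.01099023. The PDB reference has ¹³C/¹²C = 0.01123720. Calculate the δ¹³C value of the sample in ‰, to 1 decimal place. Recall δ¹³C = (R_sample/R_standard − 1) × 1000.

δ¹³C = (R_sample / R_standard − 1) × 1000
R_sample / R_standard = 0.01099023 / 0.01123720 = 0.978022
δ¹³C = (0.978022 − 1) × 1000 = -21.98‰

-22.0‰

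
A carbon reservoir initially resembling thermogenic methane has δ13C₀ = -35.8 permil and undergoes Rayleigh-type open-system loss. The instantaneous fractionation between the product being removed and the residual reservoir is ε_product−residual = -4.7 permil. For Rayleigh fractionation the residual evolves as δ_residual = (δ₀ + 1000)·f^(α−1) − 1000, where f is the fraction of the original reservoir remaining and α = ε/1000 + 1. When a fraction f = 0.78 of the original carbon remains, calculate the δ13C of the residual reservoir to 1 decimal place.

-34.7 permil

Rayleigh residual: δ_res = (δ₀ + 1000)·f^(α−1) − 1000
α = ε/1000 + 1 = 0.99530, so α − 1 = -0.00470
f^(α−1) = 0.78^(-0.00470) = 1.001168
δ_res = (-35.8 + 1000) × 1.001168 − 1000 = 965.327 − 1000 = -34.67 permil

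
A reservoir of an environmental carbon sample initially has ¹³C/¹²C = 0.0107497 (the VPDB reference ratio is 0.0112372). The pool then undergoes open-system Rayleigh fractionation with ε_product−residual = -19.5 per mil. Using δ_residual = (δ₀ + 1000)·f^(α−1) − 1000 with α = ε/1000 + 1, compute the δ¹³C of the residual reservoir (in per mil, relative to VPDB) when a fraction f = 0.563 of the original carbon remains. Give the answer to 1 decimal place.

δ₀ = (0.0107497/0.0112372 − 1)×1000 = (0.956617 − 1)×1000 = -43.383 per mil
α − 1 = ε/1000 = -0.0195
f^(α−1) = 0.563^(-0.0195) = 1.011265
δ_res = (-43.383 + 1000) × 1.011265 − 1000 = 967.394 − 1000 = -32.61 per mil

-32.6 per mil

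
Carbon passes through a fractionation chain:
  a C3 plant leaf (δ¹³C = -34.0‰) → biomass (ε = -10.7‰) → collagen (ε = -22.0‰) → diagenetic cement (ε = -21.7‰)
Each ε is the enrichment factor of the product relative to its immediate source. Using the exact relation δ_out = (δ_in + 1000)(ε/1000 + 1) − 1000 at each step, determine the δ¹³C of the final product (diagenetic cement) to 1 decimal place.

-85.6‰

step 1: δ = (-34.00 + 1000)·(-10.7/1000 + 1) − 1000 = -44.34‰
step 2: δ = (-44.34 + 1000)·(-22.0/1000 + 1) − 1000 = -65.36‰
step 3: δ = (-65.36 + 1000)·(-21.7/1000 + 1) − 1000 = -85.64‰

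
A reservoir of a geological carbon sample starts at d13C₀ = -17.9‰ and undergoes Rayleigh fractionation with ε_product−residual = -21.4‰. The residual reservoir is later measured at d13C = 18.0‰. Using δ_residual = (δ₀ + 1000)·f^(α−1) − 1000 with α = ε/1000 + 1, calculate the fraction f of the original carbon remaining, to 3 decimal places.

0.187

α − 1 = ε/1000 = -0.0214
(δ_res + 1000)/(δ₀ + 1000) = (18.0 + 1000)/(-17.9 + 1000) = 1018.0/982.1 = 1.036554
f = 1.036554^(1/-0.0214) = exp(ln(1.036554)/-0.0214) = exp(0.03590/-0.0214)
f = exp(-1.6777) = 0.1868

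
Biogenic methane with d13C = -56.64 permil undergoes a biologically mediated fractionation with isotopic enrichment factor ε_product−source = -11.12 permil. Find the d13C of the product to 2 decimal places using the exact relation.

Exactly, δ_product = (δ_source + 1000)·(ε/1000 + 1) − 1000.
δ_product = (-56.64 + 1000) × (-11.12/1000 + 1) − 1000
δ_product = -67.130 permil

-67.13 permil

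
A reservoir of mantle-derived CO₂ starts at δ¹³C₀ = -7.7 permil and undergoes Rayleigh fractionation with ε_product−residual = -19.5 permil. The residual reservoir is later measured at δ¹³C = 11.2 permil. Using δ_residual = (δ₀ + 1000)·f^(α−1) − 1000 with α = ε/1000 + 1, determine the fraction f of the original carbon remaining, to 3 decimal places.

0.380

α − 1 = ε/1000 = -0.0195
(δ_res + 1000)/(δ₀ + 1000) = (11.2 + 1000)/(-7.7 + 1000) = 1011.2/992.3 = 1.019047
f = 1.019047^(1/-0.0195) = exp(ln(1.019047)/-0.0195) = exp(0.01887/-0.0195)
f = exp(-0.9676) = 0.3800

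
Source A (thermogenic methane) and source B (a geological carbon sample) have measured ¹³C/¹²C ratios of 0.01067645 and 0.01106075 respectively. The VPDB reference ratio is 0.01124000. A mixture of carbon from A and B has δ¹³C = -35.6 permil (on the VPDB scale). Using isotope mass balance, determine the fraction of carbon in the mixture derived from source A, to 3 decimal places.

δ_A = (0.01067645/0.01124000 − 1)×1000 = (0.949862 − 1)×1000 = -50.138 permil
δ_B = (0.01106075/0.01124000 − 1)×1000 = (0.984052 − 1)×1000 = -15.948 permil
f_A = (δ_mix − δ_B)/(δ_A − δ_B) = (-35.6 − (-15.948))/(-50.138 − (-15.948))
f_A = -19.652 / -34.190 = 0.5748

0.575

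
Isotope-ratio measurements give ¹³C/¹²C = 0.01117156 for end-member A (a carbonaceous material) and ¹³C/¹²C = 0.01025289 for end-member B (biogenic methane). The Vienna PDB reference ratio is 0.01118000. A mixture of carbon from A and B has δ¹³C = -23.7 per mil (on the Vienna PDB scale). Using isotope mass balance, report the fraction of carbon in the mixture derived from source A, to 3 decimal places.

δ_A = (0.01117156/0.01118000 − 1)×1000 = (0.999245 − 1)×1000 = -0.755 per mil
δ_B = (0.01025289/0.01118000 − 1)×1000 = (0.917074 − 1)×1000 = -82.926 per mil
f_A = (δ_mix − δ_B)/(δ_A − δ_B) = (-23.7 − (-82.926))/(-0.755 − (-82.926))
f_A = 59.226 / 82.171 = 0.7208

0.721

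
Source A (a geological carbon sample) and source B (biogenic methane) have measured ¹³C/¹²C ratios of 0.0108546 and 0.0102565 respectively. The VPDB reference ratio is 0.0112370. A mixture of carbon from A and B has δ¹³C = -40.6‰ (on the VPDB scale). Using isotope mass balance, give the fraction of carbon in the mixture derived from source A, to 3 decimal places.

δ_A = (0.0108546/0.0112370 − 1)×1000 = (0.965970 − 1)×1000 = -34.030‰
δ_B = (0.0102565/0.0112370 − 1)×1000 = (0.912744 − 1)×1000 = -87.256‰
f_A = (δ_mix − δ_B)/(δ_A − δ_B) = (-40.6 − (-87.256))/(-34.030 − (-87.256))
f_A = 46.656 / 53.226 = 0.8766

0.877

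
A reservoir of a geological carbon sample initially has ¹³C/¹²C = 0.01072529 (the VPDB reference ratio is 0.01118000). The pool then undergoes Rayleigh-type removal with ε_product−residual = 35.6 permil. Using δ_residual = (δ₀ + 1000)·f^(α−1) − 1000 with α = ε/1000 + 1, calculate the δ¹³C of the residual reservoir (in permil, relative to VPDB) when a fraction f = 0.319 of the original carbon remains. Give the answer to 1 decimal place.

-78.9 permil

δ₀ = (0.01072529/0.01118000 − 1)×1000 = (0.959328 − 1)×1000 = -40.672 permil
α − 1 = ε/1000 = 0.0356
f^(α−1) = 0.319^(0.0356) = 0.960141
δ_res = (-40.672 + 1000) × 0.960141 − 1000 = 921.090 − 1000 = -78.91 permil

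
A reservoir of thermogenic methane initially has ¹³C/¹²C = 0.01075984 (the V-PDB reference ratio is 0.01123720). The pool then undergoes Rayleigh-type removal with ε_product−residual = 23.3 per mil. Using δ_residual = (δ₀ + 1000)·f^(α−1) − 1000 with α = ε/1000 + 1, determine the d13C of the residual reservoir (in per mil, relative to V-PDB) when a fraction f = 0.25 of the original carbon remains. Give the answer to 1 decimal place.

δ₀ = (0.01075984/0.01123720 − 1)×1000 = (0.957520 − 1)×1000 = -42.480 per mil
α − 1 = ε/1000 = 0.0233
f^(α−1) = 0.25^(0.0233) = 0.968215
δ_res = (-42.480 + 1000) × 0.968215 − 1000 = 927.085 − 1000 = -72.91 per mil

-72.9 per mil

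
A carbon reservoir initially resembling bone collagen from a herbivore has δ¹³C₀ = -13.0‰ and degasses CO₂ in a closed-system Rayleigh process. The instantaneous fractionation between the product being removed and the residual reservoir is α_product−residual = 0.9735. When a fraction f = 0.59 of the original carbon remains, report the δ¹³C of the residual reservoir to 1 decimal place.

Rayleigh residual: δ_res = (δ₀ + 1000)·f^(α−1) − 1000
α − 1 = -0.02650
f^(α−1) = 0.59^(-0.02650) = 1.014080
δ_res = (-13.0 + 1000) × 1.014080 − 1000 = 1000.897 − 1000 = 0.90‰

0.9‰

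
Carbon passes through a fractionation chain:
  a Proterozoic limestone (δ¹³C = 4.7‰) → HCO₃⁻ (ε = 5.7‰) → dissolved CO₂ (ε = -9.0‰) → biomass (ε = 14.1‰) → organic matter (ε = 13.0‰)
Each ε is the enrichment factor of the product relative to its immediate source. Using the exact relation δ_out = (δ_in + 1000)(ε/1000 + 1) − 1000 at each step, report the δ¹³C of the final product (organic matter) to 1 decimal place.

28.7‰

step 1: δ = (4.70 + 1000)·(5.7/1000 + 1) − 1000 = 10.43‰
step 2: δ = (10.43 + 1000)·(-9.0/1000 + 1) − 1000 = 1.33‰
step 3: δ = (1.33 + 1000)·(14.1/1000 + 1) − 1000 = 15.45‰
step 4: δ = (15.45 + 1000)·(13.0/1000 + 1) − 1000 = 28.65‰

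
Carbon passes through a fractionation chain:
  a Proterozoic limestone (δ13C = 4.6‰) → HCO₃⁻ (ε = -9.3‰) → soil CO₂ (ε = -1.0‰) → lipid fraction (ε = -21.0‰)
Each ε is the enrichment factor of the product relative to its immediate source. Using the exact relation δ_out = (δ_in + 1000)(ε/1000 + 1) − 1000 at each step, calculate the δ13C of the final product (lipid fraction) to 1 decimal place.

step 1: δ = (4.60 + 1000)·(-9.3/1000 + 1) − 1000 = -4.74‰
step 2: δ = (-4.74 + 1000)·(-1.0/1000 + 1) − 1000 = -5.74‰
step 3: δ = (-5.74 + 1000)·(-21.0/1000 + 1) − 1000 = -26.62‰

-26.6‰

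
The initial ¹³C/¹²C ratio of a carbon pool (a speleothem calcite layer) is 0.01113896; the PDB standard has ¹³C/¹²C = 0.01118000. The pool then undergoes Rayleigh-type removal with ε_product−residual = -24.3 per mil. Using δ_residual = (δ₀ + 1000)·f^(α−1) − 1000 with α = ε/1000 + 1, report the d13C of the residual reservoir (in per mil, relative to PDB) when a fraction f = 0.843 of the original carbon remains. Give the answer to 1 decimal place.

0.5 per mil

δ₀ = (0.01113896/0.01118000 − 1)×1000 = (0.996329 − 1)×1000 = -3.671 per mil
α − 1 = ε/1000 = -0.0243
f^(α−1) = 0.843^(-0.0243) = 1.004159
δ_res = (-3.671 + 1000) × 1.004159 − 1000 = 1000.473 − 1000 = 0.47 per mil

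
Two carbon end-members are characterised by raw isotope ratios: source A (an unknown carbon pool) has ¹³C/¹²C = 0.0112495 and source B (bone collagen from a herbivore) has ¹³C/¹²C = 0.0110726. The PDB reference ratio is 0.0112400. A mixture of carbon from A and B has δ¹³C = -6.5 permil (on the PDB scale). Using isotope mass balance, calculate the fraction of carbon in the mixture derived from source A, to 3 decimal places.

δ_A = (0.0112495/0.0112400 − 1)×1000 = (1.000845 − 1)×1000 = 0.845 permil
δ_B = (0.0110726/0.0112400 − 1)×1000 = (0.985107 − 1)×1000 = -14.893 permil
f_A = (δ_mix − δ_B)/(δ_A − δ_B) = (-6.5 − (-14.893))/(0.845 − (-14.893))
f_A = 8.393 / 15.738 = 0.5333

0.533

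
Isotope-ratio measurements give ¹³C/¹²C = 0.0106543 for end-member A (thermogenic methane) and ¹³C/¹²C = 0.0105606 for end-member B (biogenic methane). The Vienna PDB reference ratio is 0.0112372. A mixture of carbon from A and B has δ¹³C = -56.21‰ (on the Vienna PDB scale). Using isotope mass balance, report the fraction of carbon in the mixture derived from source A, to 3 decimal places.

δ_A = (0.0106543/0.0112372 − 1)×1000 = (0.948128 − 1)×1000 = -51.872‰
δ_B = (0.0105606/0.0112372 − 1)×1000 = (0.939789 − 1)×1000 = -60.211‰
f_A = (δ_mix − δ_B)/(δ_A − δ_B) = (-56.21 − (-60.211))/(-51.872 − (-60.211))
f_A = 4.001 / 8.338 = 0.4798

0.480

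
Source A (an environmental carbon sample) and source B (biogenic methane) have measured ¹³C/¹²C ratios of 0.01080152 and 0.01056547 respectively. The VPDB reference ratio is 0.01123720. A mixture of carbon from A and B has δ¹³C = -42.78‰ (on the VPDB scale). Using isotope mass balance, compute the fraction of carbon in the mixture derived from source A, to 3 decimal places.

δ_A = (0.01080152/0.01123720 − 1)×1000 = (0.961229 − 1)×1000 = -38.771‰
δ_B = (0.01056547/0.01123720 − 1)×1000 = (0.940223 − 1)×1000 = -59.777‰
f_A = (δ_mix − δ_B)/(δ_A − δ_B) = (-42.78 − (-59.777))/(-38.771 − (-59.777))
f_A = 16.997 / 21.006 = 0.8092

0.809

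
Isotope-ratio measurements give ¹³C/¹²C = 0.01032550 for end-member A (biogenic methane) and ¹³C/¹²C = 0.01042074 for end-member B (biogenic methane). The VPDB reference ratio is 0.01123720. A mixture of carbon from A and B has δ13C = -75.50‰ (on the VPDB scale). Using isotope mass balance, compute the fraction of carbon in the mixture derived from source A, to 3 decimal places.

δ_A = (0.01032550/0.01123720 − 1)×1000 = (0.918868 − 1)×1000 = -81.132‰
δ_B = (0.01042074/0.01123720 − 1)×1000 = (0.927343 − 1)×1000 = -72.657‰
f_A = (δ_mix − δ_B)/(δ_A − δ_B) = (-75.50 − (-72.657))/(-81.132 − (-72.657))
f_A = -2.843 / -8.475 = 0.3355

0.335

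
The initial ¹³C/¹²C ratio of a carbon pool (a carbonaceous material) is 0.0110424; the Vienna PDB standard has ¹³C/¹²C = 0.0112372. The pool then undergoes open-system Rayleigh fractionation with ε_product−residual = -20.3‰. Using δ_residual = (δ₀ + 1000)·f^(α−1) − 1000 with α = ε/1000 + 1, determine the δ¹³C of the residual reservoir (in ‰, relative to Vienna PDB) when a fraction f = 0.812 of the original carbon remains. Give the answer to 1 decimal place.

-13.2‰

δ₀ = (0.0110424/0.0112372 − 1)×1000 = (0.982665 − 1)×1000 = -17.335‰
α − 1 = ε/1000 = -0.0203
f^(α−1) = 0.812^(-0.0203) = 1.004237
δ_res = (-17.335 + 1000) × 1.004237 − 1000 = 986.828 − 1000 = -13.17‰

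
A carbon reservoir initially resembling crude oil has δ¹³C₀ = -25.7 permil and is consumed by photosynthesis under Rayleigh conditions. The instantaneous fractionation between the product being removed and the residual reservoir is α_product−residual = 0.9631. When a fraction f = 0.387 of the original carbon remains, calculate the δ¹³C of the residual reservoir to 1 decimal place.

Rayleigh residual: δ_res = (δ₀ + 1000)·f^(α−1) − 1000
α − 1 = -0.03690
f^(α−1) = 0.387^(-0.03690) = 1.035651
δ_res = (-25.7 + 1000) × 1.035651 − 1000 = 1009.035 − 1000 = 9.03 permil

9.0 permil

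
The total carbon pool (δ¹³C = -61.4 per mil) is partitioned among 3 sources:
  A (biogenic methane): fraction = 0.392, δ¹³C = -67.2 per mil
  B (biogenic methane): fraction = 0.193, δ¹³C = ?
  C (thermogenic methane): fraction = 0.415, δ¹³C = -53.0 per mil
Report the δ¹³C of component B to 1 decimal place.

Isotope mass balance: δ_bulk = Σ fᵢ·δᵢ.
-61.4 = 0.392×(-67.2) + 0.193×δ_B + 0.415×(-53.0)
0.193·δ_B = -61.4 − (-48.337) = -13.063
δ_B = -13.063 / 0.193 = -67.68 per mil

-67.7 per mil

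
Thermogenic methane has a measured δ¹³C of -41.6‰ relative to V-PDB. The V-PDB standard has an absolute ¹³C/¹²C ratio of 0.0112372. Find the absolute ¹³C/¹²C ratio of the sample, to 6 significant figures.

0.0107697

R_sample = R_standard × (δ¹³C/1000 + 1)
R_sample = 0.0112372 × (-41.6/1000 + 1) = 0.0112372 × 0.958400
R_sample = 0.0107697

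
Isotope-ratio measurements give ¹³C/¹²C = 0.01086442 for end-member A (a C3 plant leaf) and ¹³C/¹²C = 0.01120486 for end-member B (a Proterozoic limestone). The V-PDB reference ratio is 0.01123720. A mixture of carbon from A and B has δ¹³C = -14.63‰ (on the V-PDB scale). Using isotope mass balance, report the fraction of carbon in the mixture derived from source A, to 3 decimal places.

0.388

δ_A = (0.01086442/0.01123720 − 1)×1000 = (0.966826 − 1)×1000 = -33.174‰
δ_B = (0.01120486/0.01123720 − 1)×1000 = (0.997122 − 1)×1000 = -2.878‰
f_A = (δ_mix − δ_B)/(δ_A − δ_B) = (-14.63 − (-2.878))/(-33.174 − (-2.878))
f_A = -11.752 / -30.296 = 0.3879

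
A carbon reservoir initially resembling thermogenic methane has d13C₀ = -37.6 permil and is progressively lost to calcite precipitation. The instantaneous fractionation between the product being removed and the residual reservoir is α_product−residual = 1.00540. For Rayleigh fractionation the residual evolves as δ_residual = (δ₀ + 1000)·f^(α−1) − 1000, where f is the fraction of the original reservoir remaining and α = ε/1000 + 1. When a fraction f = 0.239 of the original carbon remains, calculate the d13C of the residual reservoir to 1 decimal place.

-45.0 permil

Rayleigh residual: δ_res = (δ₀ + 1000)·f^(α−1) − 1000
α − 1 = 0.00540
f^(α−1) = 0.239^(0.00540) = 0.992301
δ_res = (-37.6 + 1000) × 0.992301 − 1000 = 954.990 − 1000 = -45.01 permil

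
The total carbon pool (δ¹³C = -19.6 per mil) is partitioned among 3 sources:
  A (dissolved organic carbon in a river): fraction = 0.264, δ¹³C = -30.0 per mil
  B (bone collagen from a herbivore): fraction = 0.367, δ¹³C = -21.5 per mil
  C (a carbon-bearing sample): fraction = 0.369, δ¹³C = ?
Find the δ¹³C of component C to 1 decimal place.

Isotope mass balance: δ_bulk = Σ fᵢ·δᵢ.
-19.6 = 0.264×(-30.0) + 0.367×(-21.5) + 0.369×δ_C
0.369·δ_C = -19.6 − (-15.810) = -3.790
δ_C = -3.790 / 0.369 = -10.27 per mil

-10.3 per mil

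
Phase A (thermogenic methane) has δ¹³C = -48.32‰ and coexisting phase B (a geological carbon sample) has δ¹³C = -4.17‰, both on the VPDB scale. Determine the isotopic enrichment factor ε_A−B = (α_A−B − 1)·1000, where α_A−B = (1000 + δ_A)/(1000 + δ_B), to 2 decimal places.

α_A−B = (1000 + -48.32) / (1000 + -4.17) = 951.68 / 995.83 = 0.955665
ε_A−B = (0.955665 − 1) × 1000 = -44.335‰
(The approximation ε ≈ δ_A − δ_B would give -44.15‰.)

-44.33‰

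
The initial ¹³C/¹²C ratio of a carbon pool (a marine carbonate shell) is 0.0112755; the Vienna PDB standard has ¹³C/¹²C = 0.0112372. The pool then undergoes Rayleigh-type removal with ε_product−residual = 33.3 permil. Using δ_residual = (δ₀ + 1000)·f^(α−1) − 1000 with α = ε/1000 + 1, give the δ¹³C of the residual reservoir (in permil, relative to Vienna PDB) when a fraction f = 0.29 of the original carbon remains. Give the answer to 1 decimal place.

δ₀ = (0.0112755/0.0112372 − 1)×1000 = (1.003408 − 1)×1000 = 3.408 permil
α − 1 = ε/1000 = 0.0333
f^(α−1) = 0.29^(0.0333) = 0.959617
δ_res = (3.408 + 1000) × 0.959617 − 1000 = 962.888 − 1000 = -37.11 permil

-37.1 permil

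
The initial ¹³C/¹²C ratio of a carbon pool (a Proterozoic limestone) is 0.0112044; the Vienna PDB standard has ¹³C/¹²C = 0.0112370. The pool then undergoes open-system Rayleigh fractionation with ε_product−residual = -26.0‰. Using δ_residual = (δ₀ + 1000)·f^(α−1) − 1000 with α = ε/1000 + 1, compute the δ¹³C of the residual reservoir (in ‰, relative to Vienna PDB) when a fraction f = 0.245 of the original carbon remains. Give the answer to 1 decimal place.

δ₀ = (0.0112044/0.0112370 − 1)×1000 = (0.997099 − 1)×1000 = -2.901‰
α − 1 = ε/1000 = -0.0260
f^(α−1) = 0.245^(-0.0260) = 1.037246
δ_res = (-2.901 + 1000) × 1.037246 − 1000 = 1034.237 − 1000 = 34.24‰

34.2‰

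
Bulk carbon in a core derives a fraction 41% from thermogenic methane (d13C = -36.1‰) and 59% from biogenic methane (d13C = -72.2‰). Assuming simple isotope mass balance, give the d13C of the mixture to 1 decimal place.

δ_mix = f_A·δ_A + f_B·δ_B
δ_mix = 0.41 × (-36.1) + 0.59 × (-72.2)
δ_mix = -14.80 + -42.60 = -57.40‰

-57.4‰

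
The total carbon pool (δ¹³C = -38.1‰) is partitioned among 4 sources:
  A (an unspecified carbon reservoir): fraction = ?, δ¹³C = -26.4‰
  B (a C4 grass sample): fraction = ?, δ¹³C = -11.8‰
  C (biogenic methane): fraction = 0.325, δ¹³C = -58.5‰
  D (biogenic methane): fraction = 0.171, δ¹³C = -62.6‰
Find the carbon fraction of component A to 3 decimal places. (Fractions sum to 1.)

Let f_A and f_B be the unknown fractions; fractions sum to 1 so f_A + f_B = 0.504.
Mass balance: Σ fᵢ·δᵢ = δ_bulk ⇒ f_A·(-26.4) + f_B·(-11.8) = -38.1 − (-29.717) = -8.383
Substitute f_B = 0.504 − f_A:
f_A·(-26.4 − -11.8) = -8.383 − 0.504×(-11.8) = -2.436
f_A = -2.436 / -14.6 = 0.1668

0.167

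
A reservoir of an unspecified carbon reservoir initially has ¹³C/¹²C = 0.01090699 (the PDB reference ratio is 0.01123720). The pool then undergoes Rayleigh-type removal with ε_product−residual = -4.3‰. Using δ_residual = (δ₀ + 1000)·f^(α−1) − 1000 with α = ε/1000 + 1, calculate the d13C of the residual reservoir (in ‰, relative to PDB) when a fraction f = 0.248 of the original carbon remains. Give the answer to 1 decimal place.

-23.5‰

δ₀ = (0.01090699/0.01123720 − 1)×1000 = (0.970615 − 1)×1000 = -29.385‰
α − 1 = ε/1000 = -0.0043
f^(α−1) = 0.248^(-0.0043) = 1.006014
δ_res = (-29.385 + 1000) × 1.006014 − 1000 = 976.451 − 1000 = -23.55‰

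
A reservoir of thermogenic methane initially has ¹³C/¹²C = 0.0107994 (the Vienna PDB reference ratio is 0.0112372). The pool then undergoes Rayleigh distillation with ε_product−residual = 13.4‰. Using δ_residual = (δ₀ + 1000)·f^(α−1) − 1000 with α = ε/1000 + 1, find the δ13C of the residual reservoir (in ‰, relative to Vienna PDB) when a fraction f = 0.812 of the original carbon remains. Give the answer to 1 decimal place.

-41.6‰

δ₀ = (0.0107994/0.0112372 − 1)×1000 = (0.961040 − 1)×1000 = -38.960‰
α − 1 = ε/1000 = 0.0134
f^(α−1) = 0.812^(0.0134) = 0.997213
δ_res = (-38.960 + 1000) × 0.997213 − 1000 = 958.362 − 1000 = -41.64‰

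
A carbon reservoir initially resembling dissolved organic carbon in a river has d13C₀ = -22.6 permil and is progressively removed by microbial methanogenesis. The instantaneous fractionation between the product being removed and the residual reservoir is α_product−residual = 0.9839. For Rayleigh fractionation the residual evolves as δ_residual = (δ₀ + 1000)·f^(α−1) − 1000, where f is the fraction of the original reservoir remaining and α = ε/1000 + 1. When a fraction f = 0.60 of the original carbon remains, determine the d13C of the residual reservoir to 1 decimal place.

Rayleigh residual: δ_res = (δ₀ + 1000)·f^(α−1) − 1000
α − 1 = -0.01610
f^(α−1) = 0.60^(-0.01610) = 1.008258
δ_res = (-22.6 + 1000) × 1.008258 − 1000 = 985.472 − 1000 = -14.53 permil

-14.5 permil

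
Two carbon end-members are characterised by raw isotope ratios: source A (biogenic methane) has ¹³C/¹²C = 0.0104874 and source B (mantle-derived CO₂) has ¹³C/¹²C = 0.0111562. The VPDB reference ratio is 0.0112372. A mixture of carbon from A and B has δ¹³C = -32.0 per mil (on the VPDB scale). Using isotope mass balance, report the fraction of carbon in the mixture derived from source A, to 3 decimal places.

δ_A = (0.0104874/0.0112372 − 1)×1000 = (0.933275 − 1)×1000 = -66.725 per mil
δ_B = (0.0111562/0.0112372 − 1)×1000 = (0.992792 − 1)×1000 = -7.208 per mil
f_A = (δ_mix − δ_B)/(δ_A − δ_B) = (-32.0 − (-7.208))/(-66.725 − (-7.208))
f_A = -24.792 / -59.517 = 0.4166

0.417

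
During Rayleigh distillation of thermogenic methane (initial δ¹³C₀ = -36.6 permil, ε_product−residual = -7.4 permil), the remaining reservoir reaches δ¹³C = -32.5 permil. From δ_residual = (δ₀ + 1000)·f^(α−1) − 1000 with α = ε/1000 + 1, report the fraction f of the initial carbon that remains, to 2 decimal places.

0.56

α − 1 = ε/1000 = -0.0074
(δ_res + 1000)/(δ₀ + 1000) = (-32.5 + 1000)/(-36.6 + 1000) = 967.5/963.4 = 1.004256
f = 1.004256^(1/-0.0074) = exp(ln(1.004256)/-0.0074) = exp(0.00425/-0.0074)
f = exp(-0.5739) = 0.5633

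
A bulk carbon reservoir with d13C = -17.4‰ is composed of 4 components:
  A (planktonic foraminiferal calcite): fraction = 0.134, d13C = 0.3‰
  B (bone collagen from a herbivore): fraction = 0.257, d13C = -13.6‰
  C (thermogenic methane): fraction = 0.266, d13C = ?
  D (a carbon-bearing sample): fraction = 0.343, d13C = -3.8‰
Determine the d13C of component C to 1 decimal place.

Isotope mass balance: δ_bulk = Σ fᵢ·δᵢ.
-17.4 = 0.134×(0.3) + 0.257×(-13.6) + 0.266×δ_C + 0.343×(-3.8)
0.266·δ_C = -17.4 − (-4.758) = -12.642
δ_C = -12.642 / 0.266 = -47.52‰

-47.5‰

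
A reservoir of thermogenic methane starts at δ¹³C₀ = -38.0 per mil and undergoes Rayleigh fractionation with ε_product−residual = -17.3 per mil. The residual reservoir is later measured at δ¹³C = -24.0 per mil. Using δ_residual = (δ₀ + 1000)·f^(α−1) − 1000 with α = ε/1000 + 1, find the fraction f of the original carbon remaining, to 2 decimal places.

0.43

α − 1 = ε/1000 = -0.0173
(δ_res + 1000)/(δ₀ + 1000) = (-24.0 + 1000)/(-38.0 + 1000) = 976.0/962.0 = 1.014553
f = 1.014553^(1/-0.0173) = exp(ln(1.014553)/-0.0173) = exp(0.01445/-0.0173)
f = exp(-0.8352) = 0.4338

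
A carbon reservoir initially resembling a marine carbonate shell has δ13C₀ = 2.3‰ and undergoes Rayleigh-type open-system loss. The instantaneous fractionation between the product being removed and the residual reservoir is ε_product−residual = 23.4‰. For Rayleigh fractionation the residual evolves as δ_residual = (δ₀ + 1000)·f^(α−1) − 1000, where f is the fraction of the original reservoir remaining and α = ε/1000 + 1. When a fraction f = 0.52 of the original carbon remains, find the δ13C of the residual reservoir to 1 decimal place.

-12.9‰

Rayleigh residual: δ_res = (δ₀ + 1000)·f^(α−1) − 1000
α = ε/1000 + 1 = 1.02340, so α − 1 = 0.02340
f^(α−1) = 0.52^(0.02340) = 0.984815
δ_res = (2.3 + 1000) × 0.984815 − 1000 = 987.080 − 1000 = -12.92‰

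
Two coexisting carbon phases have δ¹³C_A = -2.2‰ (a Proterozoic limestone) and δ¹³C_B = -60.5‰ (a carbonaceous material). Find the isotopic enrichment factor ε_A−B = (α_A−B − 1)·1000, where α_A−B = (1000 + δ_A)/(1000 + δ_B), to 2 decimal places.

62.05‰

α_A−B = (1000 + -2.2) / (1000 + -60.5) = 997.8 / 939.5 = 1.062054
ε_A−B = (1.062054 − 1) × 1000 = 62.054‰
(The approximation ε ≈ δ_A − δ_B would give 58.3‰.)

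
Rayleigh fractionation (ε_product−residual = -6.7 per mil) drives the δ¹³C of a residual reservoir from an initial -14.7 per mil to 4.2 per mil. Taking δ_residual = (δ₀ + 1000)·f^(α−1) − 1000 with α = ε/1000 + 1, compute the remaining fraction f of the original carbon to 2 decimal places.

0.06

α − 1 = ε/1000 = -0.0067
(δ_res + 1000)/(δ₀ + 1000) = (4.2 + 1000)/(-14.7 + 1000) = 1004.2/985.3 = 1.019182
f = 1.019182^(1/-0.0067) = exp(ln(1.019182)/-0.0067) = exp(0.01900/-0.0067)
f = exp(-2.8359) = 0.0587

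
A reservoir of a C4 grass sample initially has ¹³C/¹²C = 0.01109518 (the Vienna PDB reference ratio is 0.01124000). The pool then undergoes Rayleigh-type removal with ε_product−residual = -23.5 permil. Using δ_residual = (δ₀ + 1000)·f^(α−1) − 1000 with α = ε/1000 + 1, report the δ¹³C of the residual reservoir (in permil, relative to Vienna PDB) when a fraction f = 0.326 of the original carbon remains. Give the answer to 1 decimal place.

δ₀ = (0.01109518/0.01124000 − 1)×1000 = (0.987116 − 1)×1000 = -12.884 permil
α − 1 = ε/1000 = -0.0235
f^(α−1) = 0.326^(-0.0235) = 1.026690
δ_res = (-12.884 + 1000) × 1.026690 − 1000 = 1013.462 − 1000 = 13.46 permil

13.5 permil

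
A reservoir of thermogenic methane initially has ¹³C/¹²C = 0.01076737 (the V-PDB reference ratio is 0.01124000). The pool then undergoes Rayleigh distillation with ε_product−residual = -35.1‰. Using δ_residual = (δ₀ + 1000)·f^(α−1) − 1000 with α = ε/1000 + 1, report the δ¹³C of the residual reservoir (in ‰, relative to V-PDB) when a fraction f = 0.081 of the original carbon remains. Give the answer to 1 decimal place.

δ₀ = (0.01076737/0.01124000 − 1)×1000 = (0.957951 − 1)×1000 = -42.049‰
α − 1 = ε/1000 = -0.0351
f^(α−1) = 0.081^(-0.0351) = 1.092225
δ_res = (-42.049 + 1000) × 1.092225 − 1000 = 1046.298 − 1000 = 46.30‰

46.3‰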